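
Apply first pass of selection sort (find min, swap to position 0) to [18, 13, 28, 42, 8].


After one pass: [8, 13, 28, 42, 18]


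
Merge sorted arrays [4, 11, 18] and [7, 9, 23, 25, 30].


Compare heads, take smaller each step.
Merged: [4, 7, 9, 11, 18, 23, 25, 30]


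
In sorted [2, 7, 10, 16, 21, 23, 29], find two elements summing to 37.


Two pointers: lo=0, hi=6
Found pair: (16, 21) summing to 37


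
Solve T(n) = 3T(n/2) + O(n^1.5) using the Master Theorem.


a=3, b=2, c=1.5. log_2(3)=1.585 > c=1.5. Case 1: O(n^log_b(a)) = O(n^1.585)
Complexity: O(n^1.585)


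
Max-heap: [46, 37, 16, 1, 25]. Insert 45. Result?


Append 45: [46, 37, 16, 1, 25, 45]
Bubble up: swap idx 5(45) with idx 2(16)
Result: [46, 37, 45, 1, 25, 16]


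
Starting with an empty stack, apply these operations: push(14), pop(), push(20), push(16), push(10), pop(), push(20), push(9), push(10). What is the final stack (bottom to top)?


push(14) -> [14]
pop() returns 14 -> []
push(20) -> [20]
push(16) -> [20, 16]
push(10) -> [20, 16, 10]
pop() returns 10 -> [20, 16]
push(20) -> [20, 16, 20]
push(9) -> [20, 16, 20, 9]
push(10) -> [20, 16, 20, 9, 10]
Final stack (bottom to top): [20, 16, 20, 9, 10]


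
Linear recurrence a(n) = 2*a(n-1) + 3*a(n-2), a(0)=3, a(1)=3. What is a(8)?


Build bottom-up:
...a(6)=1095, a(7)=3279, a(8)=2*3279+3*1095=9843


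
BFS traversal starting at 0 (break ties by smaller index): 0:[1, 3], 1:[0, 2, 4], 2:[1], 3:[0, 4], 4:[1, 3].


BFS queue: start with [0]
Visit order: [0, 1, 3, 2, 4]


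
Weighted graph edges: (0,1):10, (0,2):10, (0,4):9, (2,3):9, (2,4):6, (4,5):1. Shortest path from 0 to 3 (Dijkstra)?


Dijkstra from 0:
Distances: {0: 0, 1: 10, 2: 10, 3: 19, 4: 9, 5: 10}
Shortest distance to 3 = 19, path = [0, 2, 3]


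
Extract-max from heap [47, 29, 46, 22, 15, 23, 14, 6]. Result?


Max = 47
Replace root with last, heapify down
Resulting heap: [46, 29, 23, 22, 15, 6, 14]


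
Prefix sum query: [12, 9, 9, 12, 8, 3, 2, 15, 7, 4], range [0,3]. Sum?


Prefix sums: [0, 12, 21, 30, 42, 50, 53, 55, 70, 77, 81]
Sum[0..3] = prefix[4] - prefix[0] = 42 - 0 = 42


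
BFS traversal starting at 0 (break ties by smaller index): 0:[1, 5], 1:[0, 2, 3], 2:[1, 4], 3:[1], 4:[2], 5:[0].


BFS queue: start with [0]
Visit order: [0, 1, 5, 2, 3, 4]


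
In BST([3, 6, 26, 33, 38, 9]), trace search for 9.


BST root = 3
Search for 9: compare at each node
Path: [3, 6, 26, 9]


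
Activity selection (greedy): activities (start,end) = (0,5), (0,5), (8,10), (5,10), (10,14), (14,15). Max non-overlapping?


Greedy: pick earliest-ending, then skip overlaps.
Selected (4 activities): [(0, 5), (8, 10), (10, 14), (14, 15)]


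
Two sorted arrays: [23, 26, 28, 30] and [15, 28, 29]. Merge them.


Compare heads, take smaller each step.
Merged: [15, 23, 26, 28, 28, 29, 30]


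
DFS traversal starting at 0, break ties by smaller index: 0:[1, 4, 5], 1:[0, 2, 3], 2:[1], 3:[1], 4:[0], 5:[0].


DFS stack-based: start with [0]
Visit order: [0, 1, 2, 3, 4, 5]


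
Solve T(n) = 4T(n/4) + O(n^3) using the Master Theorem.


a=4, b=4, c=3. log_4(4)=1 < c=3. Case 3: O(n^c) = O(n^3)
Complexity: O(n^3)


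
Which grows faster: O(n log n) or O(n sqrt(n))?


linearithmic grows slower than n^1.5
O(n log n) is asymptotically smaller; O(n sqrt(n)) grows faster


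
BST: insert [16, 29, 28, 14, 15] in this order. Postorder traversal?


Root = 16; build tree by BST insertion.
Postorder traversal: [15, 14, 28, 29, 16]


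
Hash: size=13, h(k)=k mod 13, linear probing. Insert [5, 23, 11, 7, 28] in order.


Insertions: 5->slot 5; 23->slot 10; 11->slot 11; 7->slot 7; 28->slot 2
Table: [None, None, 28, None, None, 5, None, 7, None, None, 23, 11, None]


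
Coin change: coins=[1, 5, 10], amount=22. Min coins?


dp[0]=0; dp[i]=1+min(dp[i-c] for c in coins)
...dp[17]=4, dp[18]=5, dp[19]=6, dp[20]=2, dp[21]=3, dp[22]=4
Minimum coins for 22 = 4


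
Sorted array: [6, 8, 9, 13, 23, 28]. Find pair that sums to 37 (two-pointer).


Two pointers: lo=0, hi=5
Found pair: (9, 28) summing to 37


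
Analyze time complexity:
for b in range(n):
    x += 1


Per nesting level: O(n) = O(n)
Complexity: O(n)


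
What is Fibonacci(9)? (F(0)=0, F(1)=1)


F(n)=F(n-1)+F(n-2)
...F(7)=13, F(8)=21, F(9)=34


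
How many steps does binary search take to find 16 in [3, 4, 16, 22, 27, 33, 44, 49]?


Search for 16:
[0,7] mid=3 arr[3]=22
[0,2] mid=1 arr[1]=4
[2,2] mid=2 arr[2]=16
Total: 3 comparisons


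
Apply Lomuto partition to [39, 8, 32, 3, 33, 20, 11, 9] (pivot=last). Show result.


Elements <= 9 go left of pivot.
Result: [8, 3, 9, 39, 33, 20, 11, 32], pivot at index 2


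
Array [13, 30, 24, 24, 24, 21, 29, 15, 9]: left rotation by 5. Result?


Left rotate by 5: [21, 29, 15, 9, 13, 30, 24, 24, 24]


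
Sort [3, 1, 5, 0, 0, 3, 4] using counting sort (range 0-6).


Count array: [2, 1, 0, 2, 1, 1, 0]
Reconstruct: [0, 0, 1, 3, 3, 4, 5]


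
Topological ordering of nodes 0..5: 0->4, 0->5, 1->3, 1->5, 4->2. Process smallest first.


Kahn's algorithm, process smallest node first
Order: [0, 1, 3, 4, 2, 5]


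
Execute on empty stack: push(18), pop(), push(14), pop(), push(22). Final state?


push(18) -> [18]
pop() returns 18 -> []
push(14) -> [14]
pop() returns 14 -> []
push(22) -> [22]
Final stack (bottom to top): [22]


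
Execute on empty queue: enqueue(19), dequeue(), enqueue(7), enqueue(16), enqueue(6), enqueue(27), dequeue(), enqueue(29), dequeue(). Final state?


enqueue(19) -> [19]
dequeue() returns 19 -> []
enqueue(7) -> [7]
enqueue(16) -> [7, 16]
enqueue(6) -> [7, 16, 6]
enqueue(27) -> [7, 16, 6, 27]
dequeue() returns 7 -> [16, 6, 27]
enqueue(29) -> [16, 6, 27, 29]
dequeue() returns 16 -> [6, 27, 29]
Final queue (front to back): [6, 27, 29]


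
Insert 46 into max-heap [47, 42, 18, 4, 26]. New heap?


Append 46: [47, 42, 18, 4, 26, 46]
Bubble up: swap idx 5(46) with idx 2(18)
Result: [47, 42, 46, 4, 26, 18]


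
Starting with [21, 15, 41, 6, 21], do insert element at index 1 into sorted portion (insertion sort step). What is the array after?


After one pass: [15, 21, 41, 6, 21]


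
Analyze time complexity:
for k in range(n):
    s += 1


Per nesting level: O(n) = O(n)
Complexity: O(n)


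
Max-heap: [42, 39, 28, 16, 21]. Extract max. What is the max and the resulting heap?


Max = 42
Replace root with last, heapify down
Resulting heap: [39, 21, 28, 16]


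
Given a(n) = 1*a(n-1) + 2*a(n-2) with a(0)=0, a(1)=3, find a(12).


Build bottom-up:
...a(10)=1023, a(11)=2049, a(12)=1*2049+2*1023=4095


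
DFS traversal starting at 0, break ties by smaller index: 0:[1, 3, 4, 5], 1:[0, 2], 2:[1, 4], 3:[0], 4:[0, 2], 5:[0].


DFS stack-based: start with [0]
Visit order: [0, 1, 2, 4, 3, 5]


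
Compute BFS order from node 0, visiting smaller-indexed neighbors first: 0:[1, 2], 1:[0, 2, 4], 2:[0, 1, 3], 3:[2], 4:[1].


BFS queue: start with [0]
Visit order: [0, 1, 2, 4, 3]


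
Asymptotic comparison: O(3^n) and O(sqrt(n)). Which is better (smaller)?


sublinear grows slower than exponential (base 3)
O(sqrt(n)) is asymptotically smaller; O(3^n) grows faster


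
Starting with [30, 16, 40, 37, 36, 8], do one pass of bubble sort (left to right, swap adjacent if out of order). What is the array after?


After one pass: [16, 30, 37, 36, 8, 40]


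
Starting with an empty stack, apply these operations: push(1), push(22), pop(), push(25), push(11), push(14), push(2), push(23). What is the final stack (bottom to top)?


push(1) -> [1]
push(22) -> [1, 22]
pop() returns 22 -> [1]
push(25) -> [1, 25]
push(11) -> [1, 25, 11]
push(14) -> [1, 25, 11, 14]
push(2) -> [1, 25, 11, 14, 2]
push(23) -> [1, 25, 11, 14, 2, 23]
Final stack (bottom to top): [1, 25, 11, 14, 2, 23]


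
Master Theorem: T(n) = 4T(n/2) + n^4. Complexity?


a=4, b=2, c=4. log_2(4)=2 < c=4. Case 3: O(n^c) = O(n^4)
Complexity: O(n^4)


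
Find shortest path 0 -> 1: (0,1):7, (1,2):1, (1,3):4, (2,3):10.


Dijkstra from 0:
Distances: {0: 0, 1: 7, 2: 8, 3: 11}
Shortest distance to 1 = 7, path = [0, 1]


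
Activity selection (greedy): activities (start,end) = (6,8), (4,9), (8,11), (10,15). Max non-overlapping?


Greedy: pick earliest-ending, then skip overlaps.
Selected (2 activities): [(6, 8), (8, 11)]


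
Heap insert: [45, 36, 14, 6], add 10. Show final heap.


Append 10: [45, 36, 14, 6, 10]
Bubble up: no swaps needed
Result: [45, 36, 14, 6, 10]


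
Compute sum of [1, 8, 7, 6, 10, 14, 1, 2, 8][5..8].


Prefix sums: [0, 1, 9, 16, 22, 32, 46, 47, 49, 57]
Sum[5..8] = prefix[9] - prefix[5] = 57 - 32 = 25


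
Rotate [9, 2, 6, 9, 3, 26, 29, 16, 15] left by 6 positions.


Left rotate by 6: [29, 16, 15, 9, 2, 6, 9, 3, 26]


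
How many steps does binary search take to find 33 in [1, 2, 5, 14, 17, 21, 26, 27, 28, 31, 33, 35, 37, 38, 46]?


Search for 33:
[0,14] mid=7 arr[7]=27
[8,14] mid=11 arr[11]=35
[8,10] mid=9 arr[9]=31
[10,10] mid=10 arr[10]=33
Total: 4 comparisons


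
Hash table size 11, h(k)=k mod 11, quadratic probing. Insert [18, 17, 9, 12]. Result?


Insertions: 18->slot 7; 17->slot 6; 9->slot 9; 12->slot 1
Table: [None, 12, None, None, None, None, 17, 18, None, 9, None]


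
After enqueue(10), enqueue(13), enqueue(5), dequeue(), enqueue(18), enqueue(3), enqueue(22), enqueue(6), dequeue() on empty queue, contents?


enqueue(10) -> [10]
enqueue(13) -> [10, 13]
enqueue(5) -> [10, 13, 5]
dequeue() returns 10 -> [13, 5]
enqueue(18) -> [13, 5, 18]
enqueue(3) -> [13, 5, 18, 3]
enqueue(22) -> [13, 5, 18, 3, 22]
enqueue(6) -> [13, 5, 18, 3, 22, 6]
dequeue() returns 13 -> [5, 18, 3, 22, 6]
Final queue (front to back): [5, 18, 3, 22, 6]


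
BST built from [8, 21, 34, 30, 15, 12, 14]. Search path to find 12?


BST root = 8
Search for 12: compare at each node
Path: [8, 21, 15, 12]


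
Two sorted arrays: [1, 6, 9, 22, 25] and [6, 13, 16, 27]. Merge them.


Compare heads, take smaller each step.
Merged: [1, 6, 6, 9, 13, 16, 22, 25, 27]


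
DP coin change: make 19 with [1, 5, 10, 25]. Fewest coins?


dp[0]=0; dp[i]=1+min(dp[i-c] for c in coins)
...dp[14]=5, dp[15]=2, dp[16]=3, dp[17]=4, dp[18]=5, dp[19]=6
Minimum coins for 19 = 6


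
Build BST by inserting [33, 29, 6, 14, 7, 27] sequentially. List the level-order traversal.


Root = 33; build tree by BST insertion.
Level-Order traversal: [33, 29, 6, 14, 7, 27]


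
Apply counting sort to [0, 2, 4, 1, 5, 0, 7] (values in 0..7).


Count array: [2, 1, 1, 0, 1, 1, 0, 1]
Reconstruct: [0, 0, 1, 2, 4, 5, 7]


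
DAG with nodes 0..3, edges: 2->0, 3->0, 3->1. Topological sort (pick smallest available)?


Kahn's algorithm, process smallest node first
Order: [2, 3, 0, 1]


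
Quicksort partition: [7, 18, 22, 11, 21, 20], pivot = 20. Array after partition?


Elements <= 20 go left of pivot.
Result: [7, 18, 11, 20, 21, 22], pivot at index 3


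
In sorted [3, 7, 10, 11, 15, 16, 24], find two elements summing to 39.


Two pointers: lo=0, hi=6
Found pair: (15, 24) summing to 39


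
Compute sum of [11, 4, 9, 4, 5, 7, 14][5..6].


Prefix sums: [0, 11, 15, 24, 28, 33, 40, 54]
Sum[5..6] = prefix[7] - prefix[5] = 54 - 33 = 21


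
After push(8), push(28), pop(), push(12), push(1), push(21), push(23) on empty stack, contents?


push(8) -> [8]
push(28) -> [8, 28]
pop() returns 28 -> [8]
push(12) -> [8, 12]
push(1) -> [8, 12, 1]
push(21) -> [8, 12, 1, 21]
push(23) -> [8, 12, 1, 21, 23]
Final stack (bottom to top): [8, 12, 1, 21, 23]


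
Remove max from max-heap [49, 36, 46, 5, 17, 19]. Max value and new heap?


Max = 49
Replace root with last, heapify down
Resulting heap: [46, 36, 19, 5, 17]


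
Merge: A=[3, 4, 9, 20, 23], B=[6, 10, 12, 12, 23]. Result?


Compare heads, take smaller each step.
Merged: [3, 4, 6, 9, 10, 12, 12, 20, 23, 23]


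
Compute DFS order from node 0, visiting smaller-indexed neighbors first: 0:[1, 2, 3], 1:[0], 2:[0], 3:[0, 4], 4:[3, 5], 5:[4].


DFS stack-based: start with [0]
Visit order: [0, 1, 2, 3, 4, 5]


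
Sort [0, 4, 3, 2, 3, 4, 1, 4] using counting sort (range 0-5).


Count array: [1, 1, 1, 2, 3, 0]
Reconstruct: [0, 1, 2, 3, 3, 4, 4, 4]


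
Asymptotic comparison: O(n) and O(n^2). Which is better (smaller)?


linear grows slower than quadratic
O(n) is asymptotically smaller; O(n^2) grows faster


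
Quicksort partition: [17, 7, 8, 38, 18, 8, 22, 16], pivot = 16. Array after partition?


Elements <= 16 go left of pivot.
Result: [7, 8, 8, 16, 18, 17, 22, 38], pivot at index 3


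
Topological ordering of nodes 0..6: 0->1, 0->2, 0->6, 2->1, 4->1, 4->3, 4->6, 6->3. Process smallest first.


Kahn's algorithm, process smallest node first
Order: [0, 2, 4, 1, 5, 6, 3]


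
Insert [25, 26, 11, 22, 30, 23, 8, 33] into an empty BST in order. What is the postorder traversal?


Root = 25; build tree by BST insertion.
Postorder traversal: [8, 23, 22, 11, 33, 30, 26, 25]


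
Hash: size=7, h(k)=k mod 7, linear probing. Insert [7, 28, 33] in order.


Insertions: 7->slot 0; 28->slot 1; 33->slot 5
Table: [7, 28, None, None, None, 33, None]


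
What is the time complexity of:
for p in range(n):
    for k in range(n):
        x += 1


Per nesting level: O(n) * O(n) = O(n^2)
Complexity: O(n^2)


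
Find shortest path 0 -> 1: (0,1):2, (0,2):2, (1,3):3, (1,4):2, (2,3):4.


Dijkstra from 0:
Distances: {0: 0, 1: 2, 2: 2, 3: 5, 4: 4}
Shortest distance to 1 = 2, path = [0, 1]


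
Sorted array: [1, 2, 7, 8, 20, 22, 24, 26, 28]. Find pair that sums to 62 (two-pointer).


Two pointers: lo=0, hi=8
No pair sums to 62


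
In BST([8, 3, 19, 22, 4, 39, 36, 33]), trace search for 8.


BST root = 8
Search for 8: compare at each node
Path: [8]


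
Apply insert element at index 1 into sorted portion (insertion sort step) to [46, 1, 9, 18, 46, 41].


After one pass: [1, 46, 9, 18, 46, 41]


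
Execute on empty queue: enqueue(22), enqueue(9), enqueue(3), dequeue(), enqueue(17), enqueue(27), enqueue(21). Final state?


enqueue(22) -> [22]
enqueue(9) -> [22, 9]
enqueue(3) -> [22, 9, 3]
dequeue() returns 22 -> [9, 3]
enqueue(17) -> [9, 3, 17]
enqueue(27) -> [9, 3, 17, 27]
enqueue(21) -> [9, 3, 17, 27, 21]
Final queue (front to back): [9, 3, 17, 27, 21]


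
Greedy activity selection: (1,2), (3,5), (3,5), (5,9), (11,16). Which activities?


Greedy: pick earliest-ending, then skip overlaps.
Selected (4 activities): [(1, 2), (3, 5), (5, 9), (11, 16)]


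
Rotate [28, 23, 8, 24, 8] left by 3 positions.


Left rotate by 3: [24, 8, 28, 23, 8]


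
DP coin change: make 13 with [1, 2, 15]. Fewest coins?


dp[0]=0; dp[i]=1+min(dp[i-c] for c in coins)
...dp[8]=4, dp[9]=5, dp[10]=5, dp[11]=6, dp[12]=6, dp[13]=7
Minimum coins for 13 = 7


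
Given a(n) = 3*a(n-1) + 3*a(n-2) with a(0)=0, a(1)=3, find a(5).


Build bottom-up:
...a(3)=36, a(4)=135, a(5)=3*135+3*36=513


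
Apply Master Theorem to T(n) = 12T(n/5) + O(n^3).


a=12, b=5, c=3. log_5(12)=1.544 < c=3. Case 3: O(n^c) = O(n^3)
Complexity: O(n^3)


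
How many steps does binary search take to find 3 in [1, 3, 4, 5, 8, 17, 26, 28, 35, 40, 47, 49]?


Search for 3:
[0,11] mid=5 arr[5]=17
[0,4] mid=2 arr[2]=4
[0,1] mid=0 arr[0]=1
[1,1] mid=1 arr[1]=3
Total: 4 comparisons


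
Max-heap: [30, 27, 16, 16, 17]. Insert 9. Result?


Append 9: [30, 27, 16, 16, 17, 9]
Bubble up: no swaps needed
Result: [30, 27, 16, 16, 17, 9]


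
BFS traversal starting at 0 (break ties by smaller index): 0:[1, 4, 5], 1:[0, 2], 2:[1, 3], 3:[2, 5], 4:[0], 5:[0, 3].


BFS queue: start with [0]
Visit order: [0, 1, 4, 5, 2, 3]


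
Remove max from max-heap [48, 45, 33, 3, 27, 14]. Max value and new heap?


Max = 48
Replace root with last, heapify down
Resulting heap: [45, 27, 33, 3, 14]


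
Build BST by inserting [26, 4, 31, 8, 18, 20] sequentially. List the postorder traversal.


Root = 26; build tree by BST insertion.
Postorder traversal: [20, 18, 8, 4, 31, 26]


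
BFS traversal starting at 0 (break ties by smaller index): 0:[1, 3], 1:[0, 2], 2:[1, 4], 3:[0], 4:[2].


BFS queue: start with [0]
Visit order: [0, 1, 3, 2, 4]


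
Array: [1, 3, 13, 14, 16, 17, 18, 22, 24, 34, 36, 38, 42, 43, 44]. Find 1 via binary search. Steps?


Search for 1:
[0,14] mid=7 arr[7]=22
[0,6] mid=3 arr[3]=14
[0,2] mid=1 arr[1]=3
[0,0] mid=0 arr[0]=1
Total: 4 comparisons


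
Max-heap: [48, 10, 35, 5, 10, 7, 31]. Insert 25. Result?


Append 25: [48, 10, 35, 5, 10, 7, 31, 25]
Bubble up: swap idx 7(25) with idx 3(5); swap idx 3(25) with idx 1(10)
Result: [48, 25, 35, 10, 10, 7, 31, 5]


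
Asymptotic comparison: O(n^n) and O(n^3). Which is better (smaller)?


cubic grows slower than n^n
O(n^3) is asymptotically smaller; O(n^n) grows faster


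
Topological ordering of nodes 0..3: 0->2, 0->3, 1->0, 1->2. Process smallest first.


Kahn's algorithm, process smallest node first
Order: [1, 0, 2, 3]


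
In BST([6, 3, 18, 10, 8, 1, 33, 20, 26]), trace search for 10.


BST root = 6
Search for 10: compare at each node
Path: [6, 18, 10]


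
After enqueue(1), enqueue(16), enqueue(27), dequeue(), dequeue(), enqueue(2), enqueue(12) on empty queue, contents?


enqueue(1) -> [1]
enqueue(16) -> [1, 16]
enqueue(27) -> [1, 16, 27]
dequeue() returns 1 -> [16, 27]
dequeue() returns 16 -> [27]
enqueue(2) -> [27, 2]
enqueue(12) -> [27, 2, 12]
Final queue (front to back): [27, 2, 12]


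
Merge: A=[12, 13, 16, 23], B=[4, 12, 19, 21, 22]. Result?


Compare heads, take smaller each step.
Merged: [4, 12, 12, 13, 16, 19, 21, 22, 23]


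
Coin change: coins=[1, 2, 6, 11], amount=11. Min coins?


dp[0]=0; dp[i]=1+min(dp[i-c] for c in coins)
...dp[6]=1, dp[7]=2, dp[8]=2, dp[9]=3, dp[10]=3, dp[11]=1
Minimum coins for 11 = 1


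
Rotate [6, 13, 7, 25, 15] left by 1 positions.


Left rotate by 1: [13, 7, 25, 15, 6]


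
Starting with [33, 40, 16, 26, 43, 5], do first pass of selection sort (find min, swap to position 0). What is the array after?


After one pass: [5, 40, 16, 26, 43, 33]


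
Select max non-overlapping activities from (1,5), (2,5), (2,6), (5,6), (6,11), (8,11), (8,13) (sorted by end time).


Greedy: pick earliest-ending, then skip overlaps.
Selected (3 activities): [(1, 5), (5, 6), (6, 11)]


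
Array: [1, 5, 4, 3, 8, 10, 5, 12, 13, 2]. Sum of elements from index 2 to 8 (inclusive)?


Prefix sums: [0, 1, 6, 10, 13, 21, 31, 36, 48, 61, 63]
Sum[2..8] = prefix[9] - prefix[2] = 61 - 6 = 55


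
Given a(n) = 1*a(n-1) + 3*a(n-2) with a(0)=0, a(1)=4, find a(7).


Build bottom-up:
...a(5)=76, a(6)=160, a(7)=1*160+3*76=388


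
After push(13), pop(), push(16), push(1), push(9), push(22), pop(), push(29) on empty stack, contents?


push(13) -> [13]
pop() returns 13 -> []
push(16) -> [16]
push(1) -> [16, 1]
push(9) -> [16, 1, 9]
push(22) -> [16, 1, 9, 22]
pop() returns 22 -> [16, 1, 9]
push(29) -> [16, 1, 9, 29]
Final stack (bottom to top): [16, 1, 9, 29]


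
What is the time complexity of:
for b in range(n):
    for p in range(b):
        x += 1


Per nesting level: O(n) * O(n) [triangular over b] = O(n^2)
Complexity: O(n^2)


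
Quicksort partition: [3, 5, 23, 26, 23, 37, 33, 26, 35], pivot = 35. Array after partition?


Elements <= 35 go left of pivot.
Result: [3, 5, 23, 26, 23, 33, 26, 35, 37], pivot at index 7


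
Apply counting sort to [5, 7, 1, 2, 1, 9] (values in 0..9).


Count array: [0, 2, 1, 0, 0, 1, 0, 1, 0, 1]
Reconstruct: [1, 1, 2, 5, 7, 9]


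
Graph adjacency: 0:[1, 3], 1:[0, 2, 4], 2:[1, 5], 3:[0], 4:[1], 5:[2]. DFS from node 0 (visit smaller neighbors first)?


DFS stack-based: start with [0]
Visit order: [0, 1, 2, 5, 4, 3]


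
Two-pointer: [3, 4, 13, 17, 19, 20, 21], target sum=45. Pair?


Two pointers: lo=0, hi=6
No pair sums to 45


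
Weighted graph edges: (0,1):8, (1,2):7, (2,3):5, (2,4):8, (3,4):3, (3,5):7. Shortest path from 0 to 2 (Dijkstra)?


Dijkstra from 0:
Distances: {0: 0, 1: 8, 2: 15, 3: 20, 4: 23, 5: 27}
Shortest distance to 2 = 15, path = [0, 1, 2]


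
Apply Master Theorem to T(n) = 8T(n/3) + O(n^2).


a=8, b=3, c=2. log_3(8)=1.893 < c=2. Case 3: O(n^c) = O(n^2)
Complexity: O(n^2)


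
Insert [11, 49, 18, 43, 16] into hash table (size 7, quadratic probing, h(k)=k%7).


Insertions: 11->slot 4; 49->slot 0; 18->slot 5; 43->slot 1; 16->slot 2
Table: [49, 43, 16, None, 11, 18, None]


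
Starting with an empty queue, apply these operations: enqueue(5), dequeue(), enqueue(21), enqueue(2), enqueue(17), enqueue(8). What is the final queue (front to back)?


enqueue(5) -> [5]
dequeue() returns 5 -> []
enqueue(21) -> [21]
enqueue(2) -> [21, 2]
enqueue(17) -> [21, 2, 17]
enqueue(8) -> [21, 2, 17, 8]
Final queue (front to back): [21, 2, 17, 8]


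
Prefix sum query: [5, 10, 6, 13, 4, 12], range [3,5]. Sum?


Prefix sums: [0, 5, 15, 21, 34, 38, 50]
Sum[3..5] = prefix[6] - prefix[3] = 50 - 21 = 29


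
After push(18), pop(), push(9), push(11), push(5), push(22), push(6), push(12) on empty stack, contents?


push(18) -> [18]
pop() returns 18 -> []
push(9) -> [9]
push(11) -> [9, 11]
push(5) -> [9, 11, 5]
push(22) -> [9, 11, 5, 22]
push(6) -> [9, 11, 5, 22, 6]
push(12) -> [9, 11, 5, 22, 6, 12]
Final stack (bottom to top): [9, 11, 5, 22, 6, 12]


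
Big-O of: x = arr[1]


Analysis: constant-time operation, no loop
Complexity: O(1)


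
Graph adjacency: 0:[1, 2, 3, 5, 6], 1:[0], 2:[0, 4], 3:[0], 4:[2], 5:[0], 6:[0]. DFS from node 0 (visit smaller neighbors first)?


DFS stack-based: start with [0]
Visit order: [0, 1, 2, 4, 3, 5, 6]


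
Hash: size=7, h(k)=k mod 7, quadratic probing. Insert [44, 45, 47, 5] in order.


Insertions: 44->slot 2; 45->slot 3; 47->slot 5; 5->slot 6
Table: [None, None, 44, 45, None, 47, 5]


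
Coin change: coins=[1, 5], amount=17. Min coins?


dp[0]=0; dp[i]=1+min(dp[i-c] for c in coins)
...dp[12]=4, dp[13]=5, dp[14]=6, dp[15]=3, dp[16]=4, dp[17]=5
Minimum coins for 17 = 5


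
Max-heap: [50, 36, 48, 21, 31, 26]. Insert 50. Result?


Append 50: [50, 36, 48, 21, 31, 26, 50]
Bubble up: swap idx 6(50) with idx 2(48)
Result: [50, 36, 50, 21, 31, 26, 48]


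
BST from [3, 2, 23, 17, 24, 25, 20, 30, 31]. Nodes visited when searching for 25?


BST root = 3
Search for 25: compare at each node
Path: [3, 23, 24, 25]


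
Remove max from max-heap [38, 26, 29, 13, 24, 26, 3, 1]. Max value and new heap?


Max = 38
Replace root with last, heapify down
Resulting heap: [29, 26, 26, 13, 24, 1, 3]


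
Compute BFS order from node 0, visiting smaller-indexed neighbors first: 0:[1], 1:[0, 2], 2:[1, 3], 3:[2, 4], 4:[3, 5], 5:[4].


BFS queue: start with [0]
Visit order: [0, 1, 2, 3, 4, 5]


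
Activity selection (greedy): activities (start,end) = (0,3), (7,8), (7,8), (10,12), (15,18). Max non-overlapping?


Greedy: pick earliest-ending, then skip overlaps.
Selected (4 activities): [(0, 3), (7, 8), (10, 12), (15, 18)]


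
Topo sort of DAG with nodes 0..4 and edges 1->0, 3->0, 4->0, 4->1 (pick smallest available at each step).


Kahn's algorithm, process smallest node first
Order: [2, 3, 4, 1, 0]


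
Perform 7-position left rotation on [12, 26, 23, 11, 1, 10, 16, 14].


Left rotate by 7: [14, 12, 26, 23, 11, 1, 10, 16]


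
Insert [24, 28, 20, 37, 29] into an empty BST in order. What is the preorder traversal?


Root = 24; build tree by BST insertion.
Preorder traversal: [24, 20, 28, 37, 29]


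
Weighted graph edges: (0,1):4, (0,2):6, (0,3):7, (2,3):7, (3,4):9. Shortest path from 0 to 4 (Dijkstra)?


Dijkstra from 0:
Distances: {0: 0, 1: 4, 2: 6, 3: 7, 4: 16}
Shortest distance to 4 = 16, path = [0, 3, 4]


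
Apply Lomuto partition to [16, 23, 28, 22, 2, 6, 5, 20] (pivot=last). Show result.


Elements <= 20 go left of pivot.
Result: [16, 2, 6, 5, 20, 28, 22, 23], pivot at index 4


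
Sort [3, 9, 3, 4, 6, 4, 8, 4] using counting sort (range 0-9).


Count array: [0, 0, 0, 2, 3, 0, 1, 0, 1, 1]
Reconstruct: [3, 3, 4, 4, 4, 6, 8, 9]


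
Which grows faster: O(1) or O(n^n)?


constant grows slower than n^n
O(1) is asymptotically smaller; O(n^n) grows faster


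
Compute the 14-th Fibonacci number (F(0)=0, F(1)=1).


F(n)=F(n-1)+F(n-2)
...F(12)=144, F(13)=233, F(14)=377


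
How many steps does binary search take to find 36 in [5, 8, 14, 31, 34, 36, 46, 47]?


Search for 36:
[0,7] mid=3 arr[3]=31
[4,7] mid=5 arr[5]=36
Total: 2 comparisons


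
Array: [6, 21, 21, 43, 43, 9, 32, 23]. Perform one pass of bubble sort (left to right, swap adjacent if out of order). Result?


After one pass: [6, 21, 21, 43, 9, 32, 23, 43]


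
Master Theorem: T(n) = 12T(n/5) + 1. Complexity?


a=12, b=5, c=0. log_5(12)=1.544 > c=0. Case 1: O(n^log_b(a)) = O(n^1.544)
Complexity: O(n^1.544)


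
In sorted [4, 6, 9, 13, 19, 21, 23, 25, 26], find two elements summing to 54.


Two pointers: lo=0, hi=8
No pair sums to 54


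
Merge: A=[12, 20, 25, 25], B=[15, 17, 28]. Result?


Compare heads, take smaller each step.
Merged: [12, 15, 17, 20, 25, 25, 28]


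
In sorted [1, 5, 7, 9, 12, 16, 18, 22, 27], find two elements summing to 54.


Two pointers: lo=0, hi=8
No pair sums to 54


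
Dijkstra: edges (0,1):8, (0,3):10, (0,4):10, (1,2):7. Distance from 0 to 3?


Dijkstra from 0:
Distances: {0: 0, 1: 8, 2: 15, 3: 10, 4: 10}
Shortest distance to 3 = 10, path = [0, 3]


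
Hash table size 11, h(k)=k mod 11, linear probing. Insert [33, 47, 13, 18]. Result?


Insertions: 33->slot 0; 47->slot 3; 13->slot 2; 18->slot 7
Table: [33, None, 13, 47, None, None, None, 18, None, None, None]


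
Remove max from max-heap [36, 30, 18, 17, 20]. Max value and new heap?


Max = 36
Replace root with last, heapify down
Resulting heap: [30, 20, 18, 17]


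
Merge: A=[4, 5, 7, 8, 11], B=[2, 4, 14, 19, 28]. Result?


Compare heads, take smaller each step.
Merged: [2, 4, 4, 5, 7, 8, 11, 14, 19, 28]


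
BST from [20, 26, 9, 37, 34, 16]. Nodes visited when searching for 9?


BST root = 20
Search for 9: compare at each node
Path: [20, 9]


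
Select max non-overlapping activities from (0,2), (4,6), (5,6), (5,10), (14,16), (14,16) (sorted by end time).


Greedy: pick earliest-ending, then skip overlaps.
Selected (3 activities): [(0, 2), (4, 6), (14, 16)]


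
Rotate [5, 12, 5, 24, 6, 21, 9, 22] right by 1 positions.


Right rotate by 1: [22, 5, 12, 5, 24, 6, 21, 9]


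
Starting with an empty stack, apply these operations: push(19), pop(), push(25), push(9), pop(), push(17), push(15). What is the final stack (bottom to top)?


push(19) -> [19]
pop() returns 19 -> []
push(25) -> [25]
push(9) -> [25, 9]
pop() returns 9 -> [25]
push(17) -> [25, 17]
push(15) -> [25, 17, 15]
Final stack (bottom to top): [25, 17, 15]


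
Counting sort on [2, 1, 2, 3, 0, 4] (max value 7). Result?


Count array: [1, 1, 2, 1, 1, 0, 0, 0]
Reconstruct: [0, 1, 2, 2, 3, 4]


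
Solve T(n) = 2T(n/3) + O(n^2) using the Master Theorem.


a=2, b=3, c=2. log_3(2)=0.631 < c=2. Case 3: O(n^c) = O(n^2)
Complexity: O(n^2)


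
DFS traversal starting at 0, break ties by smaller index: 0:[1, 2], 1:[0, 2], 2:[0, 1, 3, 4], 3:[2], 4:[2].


DFS stack-based: start with [0]
Visit order: [0, 1, 2, 3, 4]


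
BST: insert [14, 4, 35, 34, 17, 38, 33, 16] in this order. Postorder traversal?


Root = 14; build tree by BST insertion.
Postorder traversal: [4, 16, 33, 17, 34, 38, 35, 14]


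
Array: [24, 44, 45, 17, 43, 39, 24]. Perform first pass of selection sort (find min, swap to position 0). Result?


After one pass: [17, 44, 45, 24, 43, 39, 24]


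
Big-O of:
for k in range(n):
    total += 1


Per nesting level: O(n) = O(n)
Complexity: O(n)


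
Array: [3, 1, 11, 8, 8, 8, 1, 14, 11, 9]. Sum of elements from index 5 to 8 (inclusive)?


Prefix sums: [0, 3, 4, 15, 23, 31, 39, 40, 54, 65, 74]
Sum[5..8] = prefix[9] - prefix[5] = 65 - 31 = 34


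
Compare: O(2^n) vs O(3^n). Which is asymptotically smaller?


exponential grows slower than exponential (base 3)
O(2^n) is asymptotically smaller; O(3^n) grows faster


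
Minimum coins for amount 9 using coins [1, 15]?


dp[0]=0; dp[i]=1+min(dp[i-c] for c in coins)
...dp[4]=4, dp[5]=5, dp[6]=6, dp[7]=7, dp[8]=8, dp[9]=9
Minimum coins for 9 = 9


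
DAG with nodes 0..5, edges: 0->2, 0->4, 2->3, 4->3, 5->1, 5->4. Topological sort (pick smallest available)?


Kahn's algorithm, process smallest node first
Order: [0, 2, 5, 1, 4, 3]


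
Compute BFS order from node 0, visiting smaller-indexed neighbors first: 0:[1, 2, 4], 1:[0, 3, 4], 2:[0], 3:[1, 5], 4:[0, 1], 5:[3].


BFS queue: start with [0]
Visit order: [0, 1, 2, 4, 3, 5]


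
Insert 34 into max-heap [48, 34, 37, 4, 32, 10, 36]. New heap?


Append 34: [48, 34, 37, 4, 32, 10, 36, 34]
Bubble up: swap idx 7(34) with idx 3(4)
Result: [48, 34, 37, 34, 32, 10, 36, 4]


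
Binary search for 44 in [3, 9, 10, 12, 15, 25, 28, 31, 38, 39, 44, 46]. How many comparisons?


Search for 44:
[0,11] mid=5 arr[5]=25
[6,11] mid=8 arr[8]=38
[9,11] mid=10 arr[10]=44
Total: 3 comparisons


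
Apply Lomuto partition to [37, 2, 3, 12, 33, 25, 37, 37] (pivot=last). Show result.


Elements <= 37 go left of pivot.
Result: [37, 2, 3, 12, 33, 25, 37, 37], pivot at index 7


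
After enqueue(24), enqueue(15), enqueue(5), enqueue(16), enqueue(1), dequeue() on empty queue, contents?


enqueue(24) -> [24]
enqueue(15) -> [24, 15]
enqueue(5) -> [24, 15, 5]
enqueue(16) -> [24, 15, 5, 16]
enqueue(1) -> [24, 15, 5, 16, 1]
dequeue() returns 24 -> [15, 5, 16, 1]
Final queue (front to back): [15, 5, 16, 1]


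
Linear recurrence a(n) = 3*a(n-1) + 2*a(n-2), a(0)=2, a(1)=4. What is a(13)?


Build bottom-up:
...a(11)=1453256, a(12)=5175848, a(13)=3*5175848+2*1453256=18434056


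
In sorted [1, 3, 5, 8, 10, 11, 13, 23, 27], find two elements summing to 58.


Two pointers: lo=0, hi=8
No pair sums to 58


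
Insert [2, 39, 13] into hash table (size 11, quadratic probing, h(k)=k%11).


Insertions: 2->slot 2; 39->slot 6; 13->slot 3
Table: [None, None, 2, 13, None, None, 39, None, None, None, None]


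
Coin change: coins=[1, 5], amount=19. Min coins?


dp[0]=0; dp[i]=1+min(dp[i-c] for c in coins)
...dp[14]=6, dp[15]=3, dp[16]=4, dp[17]=5, dp[18]=6, dp[19]=7
Minimum coins for 19 = 7


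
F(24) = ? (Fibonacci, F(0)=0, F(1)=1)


F(n)=F(n-1)+F(n-2)
...F(22)=17711, F(23)=28657, F(24)=46368


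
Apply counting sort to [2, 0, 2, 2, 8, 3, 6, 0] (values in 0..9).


Count array: [2, 0, 3, 1, 0, 0, 1, 0, 1, 0]
Reconstruct: [0, 0, 2, 2, 2, 3, 6, 8]


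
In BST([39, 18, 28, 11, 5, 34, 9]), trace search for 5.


BST root = 39
Search for 5: compare at each node
Path: [39, 18, 11, 5]


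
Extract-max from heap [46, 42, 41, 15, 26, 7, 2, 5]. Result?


Max = 46
Replace root with last, heapify down
Resulting heap: [42, 26, 41, 15, 5, 7, 2]


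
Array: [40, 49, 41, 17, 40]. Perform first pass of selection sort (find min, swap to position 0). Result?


After one pass: [17, 49, 41, 40, 40]


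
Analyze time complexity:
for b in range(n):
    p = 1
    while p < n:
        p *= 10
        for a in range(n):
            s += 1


Per nesting level: O(n) * O(log n) * O(n) = O(n^2 log n)
Complexity: O(n^2 log n)


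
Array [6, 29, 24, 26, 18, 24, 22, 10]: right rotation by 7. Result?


Right rotate by 7: [29, 24, 26, 18, 24, 22, 10, 6]


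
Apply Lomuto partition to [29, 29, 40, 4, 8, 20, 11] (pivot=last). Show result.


Elements <= 11 go left of pivot.
Result: [4, 8, 11, 29, 29, 20, 40], pivot at index 2


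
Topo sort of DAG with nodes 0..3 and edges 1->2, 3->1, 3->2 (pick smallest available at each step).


Kahn's algorithm, process smallest node first
Order: [0, 3, 1, 2]


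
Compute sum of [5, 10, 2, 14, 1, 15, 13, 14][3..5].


Prefix sums: [0, 5, 15, 17, 31, 32, 47, 60, 74]
Sum[3..5] = prefix[6] - prefix[3] = 47 - 17 = 30


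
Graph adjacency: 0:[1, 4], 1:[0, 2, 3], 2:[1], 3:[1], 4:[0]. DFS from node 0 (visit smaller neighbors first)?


DFS stack-based: start with [0]
Visit order: [0, 1, 2, 3, 4]


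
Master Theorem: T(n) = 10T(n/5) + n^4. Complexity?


a=10, b=5, c=4. log_5(10)=1.431 < c=4. Case 3: O(n^c) = O(n^4)
Complexity: O(n^4)


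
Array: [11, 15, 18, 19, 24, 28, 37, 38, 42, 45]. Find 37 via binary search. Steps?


Search for 37:
[0,9] mid=4 arr[4]=24
[5,9] mid=7 arr[7]=38
[5,6] mid=5 arr[5]=28
[6,6] mid=6 arr[6]=37
Total: 4 comparisons


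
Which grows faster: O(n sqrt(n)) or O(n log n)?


linearithmic grows slower than n^1.5
O(n log n) is asymptotically smaller; O(n sqrt(n)) grows faster


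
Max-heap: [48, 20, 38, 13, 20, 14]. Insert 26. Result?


Append 26: [48, 20, 38, 13, 20, 14, 26]
Bubble up: no swaps needed
Result: [48, 20, 38, 13, 20, 14, 26]


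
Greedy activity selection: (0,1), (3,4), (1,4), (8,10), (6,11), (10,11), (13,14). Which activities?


Greedy: pick earliest-ending, then skip overlaps.
Selected (5 activities): [(0, 1), (3, 4), (8, 10), (10, 11), (13, 14)]


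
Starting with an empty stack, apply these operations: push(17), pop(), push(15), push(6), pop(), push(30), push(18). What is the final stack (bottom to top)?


push(17) -> [17]
pop() returns 17 -> []
push(15) -> [15]
push(6) -> [15, 6]
pop() returns 6 -> [15]
push(30) -> [15, 30]
push(18) -> [15, 30, 18]
Final stack (bottom to top): [15, 30, 18]


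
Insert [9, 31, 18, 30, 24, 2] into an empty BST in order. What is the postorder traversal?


Root = 9; build tree by BST insertion.
Postorder traversal: [2, 24, 30, 18, 31, 9]


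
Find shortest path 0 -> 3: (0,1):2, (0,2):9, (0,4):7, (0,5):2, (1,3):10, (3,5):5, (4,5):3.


Dijkstra from 0:
Distances: {0: 0, 1: 2, 2: 9, 3: 7, 4: 5, 5: 2}
Shortest distance to 3 = 7, path = [0, 5, 3]


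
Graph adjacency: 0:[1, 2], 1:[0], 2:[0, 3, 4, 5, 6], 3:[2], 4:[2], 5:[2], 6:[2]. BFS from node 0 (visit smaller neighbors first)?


BFS queue: start with [0]
Visit order: [0, 1, 2, 3, 4, 5, 6]


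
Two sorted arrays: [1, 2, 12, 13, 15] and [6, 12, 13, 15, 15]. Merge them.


Compare heads, take smaller each step.
Merged: [1, 2, 6, 12, 12, 13, 13, 15, 15, 15]


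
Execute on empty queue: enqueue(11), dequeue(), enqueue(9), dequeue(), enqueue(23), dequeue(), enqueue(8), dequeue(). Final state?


enqueue(11) -> [11]
dequeue() returns 11 -> []
enqueue(9) -> [9]
dequeue() returns 9 -> []
enqueue(23) -> [23]
dequeue() returns 23 -> []
enqueue(8) -> [8]
dequeue() returns 8 -> []
Final queue (front to back): []


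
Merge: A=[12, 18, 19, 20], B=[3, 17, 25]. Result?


Compare heads, take smaller each step.
Merged: [3, 12, 17, 18, 19, 20, 25]


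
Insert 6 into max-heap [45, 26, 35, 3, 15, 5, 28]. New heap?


Append 6: [45, 26, 35, 3, 15, 5, 28, 6]
Bubble up: swap idx 7(6) with idx 3(3)
Result: [45, 26, 35, 6, 15, 5, 28, 3]


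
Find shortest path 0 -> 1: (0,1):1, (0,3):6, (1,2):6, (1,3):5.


Dijkstra from 0:
Distances: {0: 0, 1: 1, 2: 7, 3: 6}
Shortest distance to 1 = 1, path = [0, 1]


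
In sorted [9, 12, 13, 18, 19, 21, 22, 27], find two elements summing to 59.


Two pointers: lo=0, hi=7
No pair sums to 59


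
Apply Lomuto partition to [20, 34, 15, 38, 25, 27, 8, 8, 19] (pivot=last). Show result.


Elements <= 19 go left of pivot.
Result: [15, 8, 8, 19, 25, 27, 34, 20, 38], pivot at index 3


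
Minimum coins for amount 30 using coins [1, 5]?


dp[0]=0; dp[i]=1+min(dp[i-c] for c in coins)
...dp[25]=5, dp[26]=6, dp[27]=7, dp[28]=8, dp[29]=9, dp[30]=6
Minimum coins for 30 = 6


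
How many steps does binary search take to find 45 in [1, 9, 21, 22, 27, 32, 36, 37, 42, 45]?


Search for 45:
[0,9] mid=4 arr[4]=27
[5,9] mid=7 arr[7]=37
[8,9] mid=8 arr[8]=42
[9,9] mid=9 arr[9]=45
Total: 4 comparisons


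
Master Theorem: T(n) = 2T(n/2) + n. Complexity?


a=2, b=2, c=1. log_2(2)=1 = c=1. Case 2: O(n^c log n) = O(n log n)
Complexity: O(n log n)


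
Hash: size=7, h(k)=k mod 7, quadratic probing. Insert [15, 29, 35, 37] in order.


Insertions: 15->slot 1; 29->slot 2; 35->slot 0; 37->slot 3
Table: [35, 15, 29, 37, None, None, None]


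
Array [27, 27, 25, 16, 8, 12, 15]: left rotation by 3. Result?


Left rotate by 3: [16, 8, 12, 15, 27, 27, 25]


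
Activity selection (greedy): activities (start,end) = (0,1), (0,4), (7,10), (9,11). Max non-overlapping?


Greedy: pick earliest-ending, then skip overlaps.
Selected (2 activities): [(0, 1), (7, 10)]


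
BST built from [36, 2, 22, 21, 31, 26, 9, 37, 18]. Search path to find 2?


BST root = 36
Search for 2: compare at each node
Path: [36, 2]


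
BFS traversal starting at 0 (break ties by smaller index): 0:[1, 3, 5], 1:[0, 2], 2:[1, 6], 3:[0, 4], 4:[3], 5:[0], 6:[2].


BFS queue: start with [0]
Visit order: [0, 1, 3, 5, 2, 4, 6]


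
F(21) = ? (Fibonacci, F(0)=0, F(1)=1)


F(n)=F(n-1)+F(n-2)
...F(19)=4181, F(20)=6765, F(21)=10946


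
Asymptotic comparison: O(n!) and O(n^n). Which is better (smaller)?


factorial grows slower than n^n
O(n!) is asymptotically smaller; O(n^n) grows faster


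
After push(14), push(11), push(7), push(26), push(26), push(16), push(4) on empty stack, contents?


push(14) -> [14]
push(11) -> [14, 11]
push(7) -> [14, 11, 7]
push(26) -> [14, 11, 7, 26]
push(26) -> [14, 11, 7, 26, 26]
push(16) -> [14, 11, 7, 26, 26, 16]
push(4) -> [14, 11, 7, 26, 26, 16, 4]
Final stack (bottom to top): [14, 11, 7, 26, 26, 16, 4]


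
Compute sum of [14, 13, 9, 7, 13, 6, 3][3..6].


Prefix sums: [0, 14, 27, 36, 43, 56, 62, 65]
Sum[3..6] = prefix[7] - prefix[3] = 65 - 36 = 29


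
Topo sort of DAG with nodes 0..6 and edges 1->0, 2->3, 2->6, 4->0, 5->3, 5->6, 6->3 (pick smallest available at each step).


Kahn's algorithm, process smallest node first
Order: [1, 2, 4, 0, 5, 6, 3]


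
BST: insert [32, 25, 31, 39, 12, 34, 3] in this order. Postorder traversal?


Root = 32; build tree by BST insertion.
Postorder traversal: [3, 12, 31, 25, 34, 39, 32]


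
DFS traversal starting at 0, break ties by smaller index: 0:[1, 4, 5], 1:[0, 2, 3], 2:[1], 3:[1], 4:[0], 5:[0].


DFS stack-based: start with [0]
Visit order: [0, 1, 2, 3, 4, 5]


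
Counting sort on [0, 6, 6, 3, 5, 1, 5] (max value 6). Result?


Count array: [1, 1, 0, 1, 0, 2, 2]
Reconstruct: [0, 1, 3, 5, 5, 6, 6]


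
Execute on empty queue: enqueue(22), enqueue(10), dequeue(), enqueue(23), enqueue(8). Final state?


enqueue(22) -> [22]
enqueue(10) -> [22, 10]
dequeue() returns 22 -> [10]
enqueue(23) -> [10, 23]
enqueue(8) -> [10, 23, 8]
Final queue (front to back): [10, 23, 8]


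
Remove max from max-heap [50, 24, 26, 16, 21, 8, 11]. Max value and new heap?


Max = 50
Replace root with last, heapify down
Resulting heap: [26, 24, 11, 16, 21, 8]


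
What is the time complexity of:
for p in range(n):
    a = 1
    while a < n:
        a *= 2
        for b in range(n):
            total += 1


Per nesting level: O(n) * O(log n) * O(n) = O(n^2 log n)
Complexity: O(n^2 log n)


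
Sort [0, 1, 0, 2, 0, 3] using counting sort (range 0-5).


Count array: [3, 1, 1, 1, 0, 0]
Reconstruct: [0, 0, 0, 1, 2, 3]


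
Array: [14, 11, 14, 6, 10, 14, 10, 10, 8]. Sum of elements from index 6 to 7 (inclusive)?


Prefix sums: [0, 14, 25, 39, 45, 55, 69, 79, 89, 97]
Sum[6..7] = prefix[8] - prefix[6] = 89 - 69 = 20


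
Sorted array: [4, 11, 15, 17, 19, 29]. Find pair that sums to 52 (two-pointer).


Two pointers: lo=0, hi=5
No pair sums to 52
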